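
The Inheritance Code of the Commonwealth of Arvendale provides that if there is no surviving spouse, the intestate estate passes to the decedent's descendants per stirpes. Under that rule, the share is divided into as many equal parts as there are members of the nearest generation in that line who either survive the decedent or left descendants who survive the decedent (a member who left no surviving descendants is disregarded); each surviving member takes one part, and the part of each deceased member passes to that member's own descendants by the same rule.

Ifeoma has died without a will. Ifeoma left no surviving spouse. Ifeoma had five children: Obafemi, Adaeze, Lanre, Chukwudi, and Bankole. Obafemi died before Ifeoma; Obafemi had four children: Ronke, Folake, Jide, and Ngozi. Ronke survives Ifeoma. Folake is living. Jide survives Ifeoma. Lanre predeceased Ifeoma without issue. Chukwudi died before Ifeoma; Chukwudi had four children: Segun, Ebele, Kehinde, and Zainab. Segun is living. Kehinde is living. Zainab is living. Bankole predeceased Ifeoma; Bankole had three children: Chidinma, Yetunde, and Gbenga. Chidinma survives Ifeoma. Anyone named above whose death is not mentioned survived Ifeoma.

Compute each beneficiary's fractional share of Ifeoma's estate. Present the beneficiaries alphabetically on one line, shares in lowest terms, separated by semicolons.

There is no surviving spouse, so the entire estate passes to Ifeoma's descendants per stirpes.
Lanre left no surviving issue, so that branch lapses and is disregarded.
The estate is divided into 4 equal shares of 1/4 among Obafemi, Adaeze, Chukwudi, Bankole.
Obafemi predeceased; the 1/4 allotted to Obafemi's branch passes to Obafemi's issue by representation.
The 1/4 is divided into 4 equal shares of 1/16 among Ronke, Folake, Jide, Ngozi.
Ronke is living and takes 1/16.
Folake is living and takes 1/16.
Jide is living and takes 1/16.
Ngozi is living and takes 1/16.
Adaeze is living and takes 1/4.
Chukwudi predeceased; the 1/4 allotted to Chukwudi's branch passes to Chukwudi's issue by representation.
The 1/4 is divided into 4 equal shares of 1/16 among Segun, Ebele, Kehinde, Zainab.
Segun is living and takes 1/16.
Ebele is living and takes 1/16.
Kehinde is living and takes 1/16.
Zainab is living and takes 1/16.
Bankole predeceased; the 1/4 allotted to Bankole's branch passes to Bankole's issue by representation.
The 1/4 is divided into 3 equal shares of 1/12 among Chidinma, Yetunde, Gbenga.
Chidinma is living and takes 1/12.
Yetunde is living and takes 1/12.
Gbenga is living and takes 1/12.

Adaeze 1/4; Chidinma 1/12; Ebele 1/16; Folake 1/16; Gbenga 1/12; Jide 1/16; Kehinde 1/16; Ngozi 1/16; Ronke 1/16; Segun 1/16; Yetunde 1/12; Zainab 1/16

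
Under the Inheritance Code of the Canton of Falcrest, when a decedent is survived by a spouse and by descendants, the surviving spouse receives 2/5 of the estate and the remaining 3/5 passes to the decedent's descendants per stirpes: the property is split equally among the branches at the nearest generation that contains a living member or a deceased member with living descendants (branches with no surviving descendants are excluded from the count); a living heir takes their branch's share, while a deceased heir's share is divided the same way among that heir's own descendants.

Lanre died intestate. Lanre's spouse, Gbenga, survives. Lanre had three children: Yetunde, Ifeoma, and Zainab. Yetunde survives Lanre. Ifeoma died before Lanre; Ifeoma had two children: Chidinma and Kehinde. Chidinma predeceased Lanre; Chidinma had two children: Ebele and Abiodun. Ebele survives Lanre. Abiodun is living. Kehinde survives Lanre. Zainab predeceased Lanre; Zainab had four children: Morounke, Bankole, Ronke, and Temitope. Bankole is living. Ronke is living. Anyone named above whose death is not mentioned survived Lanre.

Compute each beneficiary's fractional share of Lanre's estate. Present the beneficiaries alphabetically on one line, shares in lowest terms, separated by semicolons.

Abiodun 1/20; Bankole 1/20; Ebele 1/20; Gbenga 2/5; Kehinde 1/10; Morounke 1/20; Ronke 1/20; Temitope 1/20; Yetunde 1/5

Gbenga, as surviving spouse, takes 2/5.
The remaining 3/5 passes to Lanre's descendants per stirpes.
The 3/5 is divided into 3 equal shares of 1/5 among Yetunde, Ifeoma, Zainab.
Yetunde is living and takes 1/5.
Ifeoma predeceased; the 1/5 allotted to Ifeoma's branch passes to Ifeoma's issue by representation.
The 1/5 is divided into 2 equal shares of 1/10 among Chidinma, Kehinde.
Chidinma predeceased; the 1/10 allotted to Chidinma's branch passes to Chidinma's issue by representation.
The 1/10 is divided into 2 equal shares of 1/20 among Ebele, Abiodun.
Ebele is living and takes 1/20.
Abiodun is living and takes 1/20.
Kehinde is living and takes 1/10.
Zainab predeceased; the 1/5 allotted to Zainab's branch passes to Zainab's issue by representation.
The 1/5 is divided into 4 equal shares of 1/20 among Morounke, Bankole, Ronke, Temitope.
Morounke is living and takes 1/20.
Bankole is living and takes 1/20.
Ronke is living and takes 1/20.
Temitope is living and takes 1/20.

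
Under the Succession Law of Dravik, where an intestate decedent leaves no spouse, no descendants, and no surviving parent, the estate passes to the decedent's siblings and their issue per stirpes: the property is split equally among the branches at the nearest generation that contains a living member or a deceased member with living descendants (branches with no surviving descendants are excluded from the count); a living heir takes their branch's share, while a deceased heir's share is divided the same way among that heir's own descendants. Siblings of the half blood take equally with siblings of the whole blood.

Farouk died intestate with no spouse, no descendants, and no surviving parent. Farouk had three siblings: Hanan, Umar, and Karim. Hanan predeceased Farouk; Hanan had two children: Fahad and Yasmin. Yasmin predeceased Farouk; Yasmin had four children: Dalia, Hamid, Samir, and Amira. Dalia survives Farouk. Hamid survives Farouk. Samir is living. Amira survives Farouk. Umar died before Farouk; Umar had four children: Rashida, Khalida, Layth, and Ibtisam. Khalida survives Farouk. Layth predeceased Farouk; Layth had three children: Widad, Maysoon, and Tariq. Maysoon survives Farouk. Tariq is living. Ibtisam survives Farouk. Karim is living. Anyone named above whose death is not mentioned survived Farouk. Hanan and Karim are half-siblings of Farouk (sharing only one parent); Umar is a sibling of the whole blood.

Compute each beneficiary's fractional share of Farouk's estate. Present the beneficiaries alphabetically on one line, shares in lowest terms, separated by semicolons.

Amira 1/24; Dalia 1/24; Fahad 1/6; Hamid 1/24; Ibtisam 1/12; Karim 1/3; Khalida 1/12; Maysoon 1/36; Rashida 1/12; Samir 1/24; Tariq 1/36; Widad 1/36

No spouse, descendants, or parent survives, so the estate passes to Farouk's siblings per stirpes.
Half-blood and whole-blood siblings take equally under the stated rule.
The estate is divided into 3 equal shares of 1/3 among Hanan, Umar, Karim.
Hanan predeceased; the 1/3 allotted to Hanan's branch passes to Hanan's issue by representation.
The 1/3 is divided into 2 equal shares of 1/6 among Fahad, Yasmin.
Fahad is living and takes 1/6.
Yasmin predeceased; the 1/6 allotted to Yasmin's branch passes to Yasmin's issue by representation.
The 1/6 is divided into 4 equal shares of 1/24 among Dalia, Hamid, Samir, Amira.
Dalia is living and takes 1/24.
Hamid is living and takes 1/24.
Samir is living and takes 1/24.
Amira is living and takes 1/24.
Umar predeceased; the 1/3 allotted to Umar's branch passes to Umar's issue by representation.
The 1/3 is divided into 4 equal shares of 1/12 among Rashida, Khalida, Layth, Ibtisam.
Rashida is living and takes 1/12.
Khalida is living and takes 1/12.
Layth predeceased; the 1/12 allotted to Layth's branch passes to Layth's issue by representation.
The 1/12 is divided into 3 equal shares of 1/36 among Widad, Maysoon, Tariq.
Widad is living and takes 1/36.
Maysoon is living and takes 1/36.
Tariq is living and takes 1/36.
Ibtisam is living and takes 1/12.
Karim is living and takes 1/3.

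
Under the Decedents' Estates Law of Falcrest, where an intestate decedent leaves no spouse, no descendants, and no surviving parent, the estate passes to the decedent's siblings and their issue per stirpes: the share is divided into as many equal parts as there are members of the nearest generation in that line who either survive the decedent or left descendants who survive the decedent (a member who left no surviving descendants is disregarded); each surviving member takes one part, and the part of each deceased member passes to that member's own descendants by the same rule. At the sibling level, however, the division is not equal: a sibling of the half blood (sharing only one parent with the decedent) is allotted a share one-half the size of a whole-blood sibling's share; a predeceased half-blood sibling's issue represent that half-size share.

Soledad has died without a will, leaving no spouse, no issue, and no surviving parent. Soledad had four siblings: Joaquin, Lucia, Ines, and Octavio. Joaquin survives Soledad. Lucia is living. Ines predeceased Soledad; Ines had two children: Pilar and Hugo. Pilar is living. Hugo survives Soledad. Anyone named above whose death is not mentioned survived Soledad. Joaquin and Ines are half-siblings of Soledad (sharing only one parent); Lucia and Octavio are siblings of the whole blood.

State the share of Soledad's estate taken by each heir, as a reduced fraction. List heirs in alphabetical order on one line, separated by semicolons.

No spouse, descendants, or parent survives, so the estate passes to Soledad's siblings per stirpes.
Half-blood siblings count for one-half the weight of whole-blood siblings at the initial division.
Dividing 1 in proportion to weights (total weight 3): Joaquin (weight 1/2) → 1/6; Lucia (weight 1) → 1/3; Ines (weight 1/2) → 1/6; Octavio (weight 1) → 1/3.
Joaquin is living and takes 1/6.
Lucia is living and takes 1/3.
Ines predeceased; the 1/6 allotted to Ines's branch passes to Ines's issue by representation.
The 1/6 is divided into 2 equal shares of 1/12 among Pilar, Hugo.
Pilar is living and takes 1/12.
Hugo is living and takes 1/12.
Octavio is living and takes 1/3.

Hugo 1/12; Joaquin 1/6; Lucia 1/3; Octavio 1/3; Pilar 1/12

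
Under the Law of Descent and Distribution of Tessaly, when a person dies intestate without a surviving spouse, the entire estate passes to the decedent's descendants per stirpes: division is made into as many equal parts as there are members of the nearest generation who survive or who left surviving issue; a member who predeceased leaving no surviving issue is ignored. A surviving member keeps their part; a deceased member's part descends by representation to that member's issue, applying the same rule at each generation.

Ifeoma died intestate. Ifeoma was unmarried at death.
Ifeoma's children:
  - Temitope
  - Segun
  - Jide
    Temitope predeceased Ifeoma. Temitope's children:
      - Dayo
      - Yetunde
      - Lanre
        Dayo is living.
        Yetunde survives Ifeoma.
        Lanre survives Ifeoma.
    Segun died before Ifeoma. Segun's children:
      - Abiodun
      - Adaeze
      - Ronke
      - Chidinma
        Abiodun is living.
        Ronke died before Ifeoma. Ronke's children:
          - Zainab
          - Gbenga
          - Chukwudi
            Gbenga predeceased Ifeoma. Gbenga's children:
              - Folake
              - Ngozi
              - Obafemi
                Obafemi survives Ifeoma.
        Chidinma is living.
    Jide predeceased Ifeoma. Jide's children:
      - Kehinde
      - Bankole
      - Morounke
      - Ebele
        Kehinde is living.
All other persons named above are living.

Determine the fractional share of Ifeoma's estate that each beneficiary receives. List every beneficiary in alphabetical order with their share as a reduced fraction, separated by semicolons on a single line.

Abiodun 1/12; Adaeze 1/12; Bankole 1/12; Chidinma 1/12; Chukwudi 1/36; Dayo 1/9; Ebele 1/12; Folake 1/108; Kehinde 1/12; Lanre 1/9; Morounke 1/12; Ngozi 1/108; Obafemi 1/108; Yetunde 1/9; Zainab 1/36

There is no surviving spouse, so the entire estate passes to Ifeoma's descendants per stirpes.
The estate is divided into 3 equal shares of 1/3 among Temitope, Segun, Jide.
Temitope predeceased; the 1/3 allotted to Temitope's branch passes to Temitope's issue by representation.
The 1/3 is divided into 3 equal shares of 1/9 among Dayo, Yetunde, Lanre.
Dayo is living and takes 1/9.
Yetunde is living and takes 1/9.
Lanre is living and takes 1/9.
Segun predeceased; the 1/3 allotted to Segun's branch passes to Segun's issue by representation.
The 1/3 is divided into 4 equal shares of 1/12 among Abiodun, Adaeze, Ronke, Chidinma.
Abiodun is living and takes 1/12.
Adaeze is living and takes 1/12.
Ronke predeceased; the 1/12 allotted to Ronke's branch passes to Ronke's issue by representation.
The 1/12 is divided into 3 equal shares of 1/36 among Zainab, Gbenga, Chukwudi.
Zainab is living and takes 1/36.
Gbenga predeceased; the 1/36 allotted to Gbenga's branch passes to Gbenga's issue by representation.
The 1/36 is divided into 3 equal shares of 1/108 among Folake, Ngozi, Obafemi.
Folake is living and takes 1/108.
Ngozi is living and takes 1/108.
Obafemi is living and takes 1/108.
Chukwudi is living and takes 1/36.
Chidinma is living and takes 1/12.
Jide predeceased; the 1/3 allotted to Jide's branch passes to Jide's issue by representation.
The 1/3 is divided into 4 equal shares of 1/12 among Kehinde, Bankole, Morounke, Ebele.
Kehinde is living and takes 1/12.
Bankole is living and takes 1/12.
Morounke is living and takes 1/12.
Ebele is living and takes 1/12.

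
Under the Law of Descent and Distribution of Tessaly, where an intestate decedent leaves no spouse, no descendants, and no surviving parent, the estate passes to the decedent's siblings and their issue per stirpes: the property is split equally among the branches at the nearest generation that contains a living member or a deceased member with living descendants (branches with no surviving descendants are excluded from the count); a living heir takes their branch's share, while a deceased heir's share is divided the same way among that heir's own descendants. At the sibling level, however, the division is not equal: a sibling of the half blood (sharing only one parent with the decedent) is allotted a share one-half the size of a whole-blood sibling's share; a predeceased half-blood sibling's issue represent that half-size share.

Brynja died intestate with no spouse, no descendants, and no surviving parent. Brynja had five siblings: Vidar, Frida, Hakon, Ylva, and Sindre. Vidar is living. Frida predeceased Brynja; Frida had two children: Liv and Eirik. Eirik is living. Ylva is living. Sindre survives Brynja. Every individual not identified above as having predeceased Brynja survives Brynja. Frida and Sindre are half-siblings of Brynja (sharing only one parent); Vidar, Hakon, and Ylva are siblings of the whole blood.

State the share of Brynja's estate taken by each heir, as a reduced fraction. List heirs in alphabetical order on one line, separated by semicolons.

No spouse, descendants, or parent survives, so the estate passes to Brynja's siblings per stirpes.
Half-blood siblings count for one-half the weight of whole-blood siblings at the initial division.
Dividing 1 in proportion to weights (total weight 4): Vidar (weight 1) → 1/4; Frida (weight 1/2) → 1/8; Hakon (weight 1) → 1/4; Ylva (weight 1) → 1/4; Sindre (weight 1/2) → 1/8.
Vidar is living and takes 1/4.
Frida predeceased; the 1/8 allotted to Frida's branch passes to Frida's issue by representation.
The 1/8 is divided into 2 equal shares of 1/16 among Liv, Eirik.
Liv is living and takes 1/16.
Eirik is living and takes 1/16.
Hakon is living and takes 1/4.
Ylva is living and takes 1/4.
Sindre is living and takes 1/8.

Eirik 1/16; Hakon 1/4; Liv 1/16; Sindre 1/8; Vidar 1/4; Ylva 1/4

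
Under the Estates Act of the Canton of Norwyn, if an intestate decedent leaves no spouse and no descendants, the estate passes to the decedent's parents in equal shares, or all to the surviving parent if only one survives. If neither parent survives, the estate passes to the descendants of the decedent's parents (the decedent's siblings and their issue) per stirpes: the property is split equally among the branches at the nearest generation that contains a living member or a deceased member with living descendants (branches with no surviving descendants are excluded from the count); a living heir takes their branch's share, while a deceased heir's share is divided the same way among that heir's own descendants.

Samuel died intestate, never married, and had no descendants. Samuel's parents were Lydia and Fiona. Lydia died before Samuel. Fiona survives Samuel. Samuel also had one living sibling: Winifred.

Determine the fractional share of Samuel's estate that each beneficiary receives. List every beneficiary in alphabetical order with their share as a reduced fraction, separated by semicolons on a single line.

Only one parent, Fiona, survives, so Fiona takes the entire estate. The siblings take nothing because a surviving parent has priority.

Fiona 1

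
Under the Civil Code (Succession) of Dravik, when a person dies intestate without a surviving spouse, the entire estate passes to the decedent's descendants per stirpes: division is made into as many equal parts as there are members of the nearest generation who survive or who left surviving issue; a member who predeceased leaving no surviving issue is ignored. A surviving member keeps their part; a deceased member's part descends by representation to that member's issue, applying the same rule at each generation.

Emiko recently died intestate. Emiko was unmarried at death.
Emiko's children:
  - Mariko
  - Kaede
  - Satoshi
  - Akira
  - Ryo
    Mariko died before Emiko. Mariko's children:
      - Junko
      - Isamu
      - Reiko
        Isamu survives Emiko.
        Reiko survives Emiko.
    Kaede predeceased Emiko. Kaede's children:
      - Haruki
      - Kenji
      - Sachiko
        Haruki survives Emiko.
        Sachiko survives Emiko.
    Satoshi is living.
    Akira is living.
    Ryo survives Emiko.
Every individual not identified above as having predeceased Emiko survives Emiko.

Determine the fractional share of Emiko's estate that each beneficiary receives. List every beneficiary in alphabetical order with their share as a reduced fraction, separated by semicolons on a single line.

There is no surviving spouse, so the entire estate passes to Emiko's descendants per stirpes.
The estate is divided into 5 equal shares of 1/5 among Mariko, Kaede, Satoshi, Akira, Ryo.
Mariko predeceased; the 1/5 allotted to Mariko's branch passes to Mariko's issue by representation.
The 1/5 is divided into 3 equal shares of 1/15 among Junko, Isamu, Reiko.
Junko is living and takes 1/15.
Isamu is living and takes 1/15.
Reiko is living and takes 1/15.
Kaede predeceased; the 1/5 allotted to Kaede's branch passes to Kaede's issue by representation.
The 1/5 is divided into 3 equal shares of 1/15 among Haruki, Kenji, Sachiko.
Haruki is living and takes 1/15.
Kenji is living and takes 1/15.
Sachiko is living and takes 1/15.
Satoshi is living and takes 1/5.
Akira is living and takes 1/5.
Ryo is living and takes 1/5.

Akira 1/5; Haruki 1/15; Isamu 1/15; Junko 1/15; Kenji 1/15; Reiko 1/15; Ryo 1/5; Sachiko 1/15; Satoshi 1/5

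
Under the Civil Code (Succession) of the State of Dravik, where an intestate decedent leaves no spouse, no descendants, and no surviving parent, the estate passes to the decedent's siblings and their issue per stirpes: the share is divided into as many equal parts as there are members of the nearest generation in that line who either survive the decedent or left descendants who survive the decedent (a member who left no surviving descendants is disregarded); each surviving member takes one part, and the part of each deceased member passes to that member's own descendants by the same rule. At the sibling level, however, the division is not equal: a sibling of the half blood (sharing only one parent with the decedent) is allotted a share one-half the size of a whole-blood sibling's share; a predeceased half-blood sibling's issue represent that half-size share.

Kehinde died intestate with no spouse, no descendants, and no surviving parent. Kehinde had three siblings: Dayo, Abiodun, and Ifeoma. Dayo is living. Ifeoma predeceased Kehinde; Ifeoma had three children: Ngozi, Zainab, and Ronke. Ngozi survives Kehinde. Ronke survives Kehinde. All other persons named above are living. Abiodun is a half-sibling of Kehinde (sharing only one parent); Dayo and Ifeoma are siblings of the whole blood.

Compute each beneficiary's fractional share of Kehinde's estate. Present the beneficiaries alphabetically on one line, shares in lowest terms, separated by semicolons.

No spouse, descendants, or parent survives, so the estate passes to Kehinde's siblings per stirpes.
Half-blood siblings count for one-half the weight of whole-blood siblings at the initial division.
Dividing 1 in proportion to weights (total weight 5/2): Dayo (weight 1) → 2/5; Abiodun (weight 1/2) → 1/5; Ifeoma (weight 1) → 2/5.
Dayo is living and takes 2/5.
Abiodun is living and takes 1/5.
Ifeoma predeceased; the 2/5 allotted to Ifeoma's branch passes to Ifeoma's issue by representation.
The 2/5 is divided into 3 equal shares of 2/15 among Ngozi, Zainab, Ronke.
Ngozi is living and takes 2/15.
Zainab is living and takes 2/15.
Ronke is living and takes 2/15.

Abiodun 1/5; Dayo 2/5; Ngozi 2/15; Ronke 2/15; Zainab 2/15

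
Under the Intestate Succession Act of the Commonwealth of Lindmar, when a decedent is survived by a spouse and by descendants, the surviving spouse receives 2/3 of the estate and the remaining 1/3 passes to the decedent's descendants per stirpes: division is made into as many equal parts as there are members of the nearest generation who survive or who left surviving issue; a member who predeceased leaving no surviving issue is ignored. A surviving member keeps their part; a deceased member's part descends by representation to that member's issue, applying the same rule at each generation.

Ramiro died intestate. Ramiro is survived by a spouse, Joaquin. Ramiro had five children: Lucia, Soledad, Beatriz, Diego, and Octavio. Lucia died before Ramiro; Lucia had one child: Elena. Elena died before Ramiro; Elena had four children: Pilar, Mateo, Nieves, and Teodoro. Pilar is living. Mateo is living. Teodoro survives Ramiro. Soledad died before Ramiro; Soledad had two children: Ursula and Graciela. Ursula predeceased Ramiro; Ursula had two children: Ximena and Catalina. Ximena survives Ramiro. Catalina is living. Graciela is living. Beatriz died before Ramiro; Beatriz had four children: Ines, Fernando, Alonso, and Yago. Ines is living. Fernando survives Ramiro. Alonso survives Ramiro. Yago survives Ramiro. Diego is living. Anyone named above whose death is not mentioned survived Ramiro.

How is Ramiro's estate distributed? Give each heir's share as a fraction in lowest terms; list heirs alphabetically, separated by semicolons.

Joaquin, as surviving spouse, takes 2/3.
The remaining 1/3 passes to Ramiro's descendants per stirpes.
The 1/3 is divided into 5 equal shares of 1/15 among Lucia, Soledad, Beatriz, Diego, Octavio.
Lucia predeceased; the 1/15 allotted to Lucia's branch passes to Lucia's issue by representation.
Elena's line is the sole branch at this level, so the full 1/15 passes to Elena's issue by representation.
The 1/15 is divided into 4 equal shares of 1/60 among Pilar, Mateo, Nieves, Teodoro.
Pilar is living and takes 1/60.
Mateo is living and takes 1/60.
Nieves is living and takes 1/60.
Teodoro is living and takes 1/60.
Soledad predeceased; the 1/15 allotted to Soledad's branch passes to Soledad's issue by representation.
The 1/15 is divided into 2 equal shares of 1/30 among Ursula, Graciela.
Ursula predeceased; the 1/30 allotted to Ursula's branch passes to Ursula's issue by representation.
The 1/30 is divided into 2 equal shares of 1/60 among Ximena, Catalina.
Ximena is living and takes 1/60.
Catalina is living and takes 1/60.
Graciela is living and takes 1/30.
Beatriz predeceased; the 1/15 allotted to Beatriz's branch passes to Beatriz's issue by representation.
The 1/15 is divided into 4 equal shares of 1/60 among Ines, Fernando, Alonso, Yago.
Ines is living and takes 1/60.
Fernando is living and takes 1/60.
Alonso is living and takes 1/60.
Yago is living and takes 1/60.
Diego is living and takes 1/15.
Octavio is living and takes 1/15.

Alonso 1/60; Catalina 1/60; Diego 1/15; Fernando 1/60; Graciela 1/30; Ines 1/60; Joaquin 2/3; Mateo 1/60; Nieves 1/60; Octavio 1/15; Pilar 1/60; Teodoro 1/60; Ximena 1/60; Yago 1/60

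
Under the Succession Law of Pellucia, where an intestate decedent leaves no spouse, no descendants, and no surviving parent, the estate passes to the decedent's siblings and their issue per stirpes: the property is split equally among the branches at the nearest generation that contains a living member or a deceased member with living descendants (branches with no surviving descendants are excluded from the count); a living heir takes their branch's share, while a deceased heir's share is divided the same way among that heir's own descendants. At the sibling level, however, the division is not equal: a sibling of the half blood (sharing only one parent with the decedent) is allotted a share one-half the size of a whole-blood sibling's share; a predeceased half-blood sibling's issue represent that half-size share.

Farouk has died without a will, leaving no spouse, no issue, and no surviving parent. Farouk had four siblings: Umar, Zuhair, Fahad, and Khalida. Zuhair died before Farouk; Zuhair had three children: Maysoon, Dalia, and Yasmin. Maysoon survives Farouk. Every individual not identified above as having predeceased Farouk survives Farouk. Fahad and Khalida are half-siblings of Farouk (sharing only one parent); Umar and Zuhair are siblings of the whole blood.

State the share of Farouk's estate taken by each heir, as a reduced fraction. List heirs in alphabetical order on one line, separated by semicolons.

Dalia 1/9; Fahad 1/6; Khalida 1/6; Maysoon 1/9; Umar 1/3; Yasmin 1/9

No spouse, descendants, or parent survives, so the estate passes to Farouk's siblings per stirpes.
Half-blood siblings count for one-half the weight of whole-blood siblings at the initial division.
Dividing 1 in proportion to weights (total weight 3): Umar (weight 1) → 1/3; Zuhair (weight 1) → 1/3; Fahad (weight 1/2) → 1/6; Khalida (weight 1/2) → 1/6.
Umar is living and takes 1/3.
Zuhair predeceased; the 1/3 allotted to Zuhair's branch passes to Zuhair's issue by representation.
The 1/3 is divided into 3 equal shares of 1/9 among Maysoon, Dalia, Yasmin.
Maysoon is living and takes 1/9.
Dalia is living and takes 1/9.
Yasmin is living and takes 1/9.
Fahad is living and takes 1/6.
Khalida is living and takes 1/6.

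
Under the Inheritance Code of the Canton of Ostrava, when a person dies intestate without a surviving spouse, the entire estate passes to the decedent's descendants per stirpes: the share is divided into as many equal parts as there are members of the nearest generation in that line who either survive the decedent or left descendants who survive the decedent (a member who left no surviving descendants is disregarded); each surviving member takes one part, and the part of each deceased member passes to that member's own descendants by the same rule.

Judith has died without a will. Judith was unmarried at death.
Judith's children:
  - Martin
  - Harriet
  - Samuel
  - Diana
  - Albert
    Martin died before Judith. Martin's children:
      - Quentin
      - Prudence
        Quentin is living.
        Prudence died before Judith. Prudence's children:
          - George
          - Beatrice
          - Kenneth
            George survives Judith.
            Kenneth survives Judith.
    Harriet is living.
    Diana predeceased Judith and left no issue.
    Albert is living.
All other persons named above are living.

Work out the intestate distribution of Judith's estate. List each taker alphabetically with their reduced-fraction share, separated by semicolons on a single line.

Albert 1/4; Beatrice 1/24; George 1/24; Harriet 1/4; Kenneth 1/24; Quentin 1/8; Samuel 1/4

There is no surviving spouse, so the entire estate passes to Judith's descendants per stirpes.
Diana left no surviving issue, so that branch lapses and is disregarded.
The estate is divided into 4 equal shares of 1/4 among Martin, Harriet, Samuel, Albert.
Martin predeceased; the 1/4 allotted to Martin's branch passes to Martin's issue by representation.
The 1/4 is divided into 2 equal shares of 1/8 among Quentin, Prudence.
Quentin is living and takes 1/8.
Prudence predeceased; the 1/8 allotted to Prudence's branch passes to Prudence's issue by representation.
The 1/8 is divided into 3 equal shares of 1/24 among George, Beatrice, Kenneth.
George is living and takes 1/24.
Beatrice is living and takes 1/24.
Kenneth is living and takes 1/24.
Harriet is living and takes 1/4.
Samuel is living and takes 1/4.
Albert is living and takes 1/4.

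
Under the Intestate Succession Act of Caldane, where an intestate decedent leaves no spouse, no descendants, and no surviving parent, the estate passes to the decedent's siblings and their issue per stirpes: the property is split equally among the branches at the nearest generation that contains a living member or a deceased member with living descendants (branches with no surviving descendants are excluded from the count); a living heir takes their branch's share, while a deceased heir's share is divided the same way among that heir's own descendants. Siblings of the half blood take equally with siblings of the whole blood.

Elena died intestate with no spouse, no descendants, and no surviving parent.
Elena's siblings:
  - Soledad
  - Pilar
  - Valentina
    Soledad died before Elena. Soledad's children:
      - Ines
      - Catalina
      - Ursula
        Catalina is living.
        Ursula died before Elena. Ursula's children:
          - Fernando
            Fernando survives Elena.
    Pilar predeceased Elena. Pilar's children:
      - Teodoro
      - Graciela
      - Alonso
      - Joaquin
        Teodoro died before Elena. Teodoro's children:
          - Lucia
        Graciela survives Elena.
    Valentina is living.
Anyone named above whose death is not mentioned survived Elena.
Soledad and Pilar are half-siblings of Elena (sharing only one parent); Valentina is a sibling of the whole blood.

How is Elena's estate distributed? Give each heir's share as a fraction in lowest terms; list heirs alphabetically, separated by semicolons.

Alonso 1/12; Catalina 1/9; Fernando 1/9; Graciela 1/12; Ines 1/9; Joaquin 1/12; Lucia 1/12; Valentina 1/3

No spouse, descendants, or parent survives, so the estate passes to Elena's siblings per stirpes.
Half-blood and whole-blood siblings take equally under the stated rule.
The estate is divided into 3 equal shares of 1/3 among Soledad, Pilar, Valentina.
Soledad predeceased; the 1/3 allotted to Soledad's branch passes to Soledad's issue by representation.
The 1/3 is divided into 3 equal shares of 1/9 among Ines, Catalina, Ursula.
Ines is living and takes 1/9.
Catalina is living and takes 1/9.
Ursula predeceased; the 1/9 allotted to Ursula's branch passes to Ursula's issue by representation.
Fernando is the sole taker at this level and receives the full 1/9.
Pilar predeceased; the 1/3 allotted to Pilar's branch passes to Pilar's issue by representation.
The 1/3 is divided into 4 equal shares of 1/12 among Teodoro, Graciela, Alonso, Joaquin.
Teodoro predeceased; the 1/12 allotted to Teodoro's branch passes to Teodoro's issue by representation.
Lucia is the sole taker at this level and receives the full 1/12.
Graciela is living and takes 1/12.
Alonso is living and takes 1/12.
Joaquin is living and takes 1/12.
Valentina is living and takes 1/3.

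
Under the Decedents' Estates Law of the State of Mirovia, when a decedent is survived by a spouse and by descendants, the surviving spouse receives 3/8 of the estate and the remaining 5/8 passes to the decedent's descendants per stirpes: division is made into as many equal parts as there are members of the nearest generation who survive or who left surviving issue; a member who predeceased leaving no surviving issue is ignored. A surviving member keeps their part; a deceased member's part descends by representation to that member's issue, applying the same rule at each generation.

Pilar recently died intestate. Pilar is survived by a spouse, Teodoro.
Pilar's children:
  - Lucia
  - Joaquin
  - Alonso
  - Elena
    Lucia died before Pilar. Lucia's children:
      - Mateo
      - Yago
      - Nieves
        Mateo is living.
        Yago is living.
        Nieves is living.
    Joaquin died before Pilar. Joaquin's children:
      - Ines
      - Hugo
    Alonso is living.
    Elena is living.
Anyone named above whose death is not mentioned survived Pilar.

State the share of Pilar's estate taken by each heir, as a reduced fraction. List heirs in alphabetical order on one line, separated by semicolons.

Alonso 5/32; Elena 5/32; Hugo 5/64; Ines 5/64; Mateo 5/96; Nieves 5/96; Teodoro 3/8; Yago 5/96

Teodoro, as surviving spouse, takes 3/8.
The remaining 5/8 passes to Pilar's descendants per stirpes.
The 5/8 is divided into 4 equal shares of 5/32 among Lucia, Joaquin, Alonso, Elena.
Lucia predeceased; the 5/32 allotted to Lucia's branch passes to Lucia's issue by representation.
The 5/32 is divided into 3 equal shares of 5/96 among Mateo, Yago, Nieves.
Mateo is living and takes 5/96.
Yago is living and takes 5/96.
Nieves is living and takes 5/96.
Joaquin predeceased; the 5/32 allotted to Joaquin's branch passes to Joaquin's issue by representation.
The 5/32 is divided into 2 equal shares of 5/64 among Ines, Hugo.
Ines is living and takes 5/64.
Hugo is living and takes 5/64.
Alonso is living and takes 5/32.
Elena is living and takes 5/32.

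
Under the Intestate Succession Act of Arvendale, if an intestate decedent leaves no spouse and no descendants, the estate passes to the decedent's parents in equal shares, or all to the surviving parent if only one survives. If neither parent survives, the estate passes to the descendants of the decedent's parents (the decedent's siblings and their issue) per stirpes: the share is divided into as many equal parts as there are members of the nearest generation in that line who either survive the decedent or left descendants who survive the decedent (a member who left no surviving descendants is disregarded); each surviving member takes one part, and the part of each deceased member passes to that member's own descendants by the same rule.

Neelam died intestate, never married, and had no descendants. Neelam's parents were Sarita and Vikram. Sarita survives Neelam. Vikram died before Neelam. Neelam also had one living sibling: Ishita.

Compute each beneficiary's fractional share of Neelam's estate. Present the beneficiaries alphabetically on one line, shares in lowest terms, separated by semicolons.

Sarita 1

Only one parent, Sarita, survives, so Sarita takes the entire estate. The siblings take nothing because a surviving parent has priority.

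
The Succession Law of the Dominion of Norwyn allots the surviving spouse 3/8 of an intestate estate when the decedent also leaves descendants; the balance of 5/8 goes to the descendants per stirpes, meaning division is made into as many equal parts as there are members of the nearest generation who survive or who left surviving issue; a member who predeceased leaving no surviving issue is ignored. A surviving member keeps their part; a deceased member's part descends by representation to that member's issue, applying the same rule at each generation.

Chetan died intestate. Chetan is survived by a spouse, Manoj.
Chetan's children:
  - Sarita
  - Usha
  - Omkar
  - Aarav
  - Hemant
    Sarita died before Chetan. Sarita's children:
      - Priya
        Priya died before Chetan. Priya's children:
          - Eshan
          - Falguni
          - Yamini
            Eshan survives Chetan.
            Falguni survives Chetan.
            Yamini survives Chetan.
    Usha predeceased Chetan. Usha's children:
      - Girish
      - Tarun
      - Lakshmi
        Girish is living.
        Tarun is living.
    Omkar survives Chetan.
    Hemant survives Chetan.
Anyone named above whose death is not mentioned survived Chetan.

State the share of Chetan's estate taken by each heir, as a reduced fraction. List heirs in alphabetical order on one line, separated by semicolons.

Aarav 1/8; Eshan 1/24; Falguni 1/24; Girish 1/24; Hemant 1/8; Lakshmi 1/24; Manoj 3/8; Omkar 1/8; Tarun 1/24; Yamini 1/24

Manoj, as surviving spouse, takes 3/8.
The remaining 5/8 passes to Chetan's descendants per stirpes.
The 5/8 is divided into 5 equal shares of 1/8 among Sarita, Usha, Omkar, Aarav, Hemant.
Sarita predeceased; the 1/8 allotted to Sarita's branch passes to Sarita's issue by representation.
Priya's line is the sole branch at this level, so the full 1/8 passes to Priya's issue by representation.
The 1/8 is divided into 3 equal shares of 1/24 among Eshan, Falguni, Yamini.
Eshan is living and takes 1/24.
Falguni is living and takes 1/24.
Yamini is living and takes 1/24.
Usha predeceased; the 1/8 allotted to Usha's branch passes to Usha's issue by representation.
The 1/8 is divided into 3 equal shares of 1/24 among Girish, Tarun, Lakshmi.
Girish is living and takes 1/24.
Tarun is living and takes 1/24.
Lakshmi is living and takes 1/24.
Omkar is living and takes 1/8.
Aarav is living and takes 1/8.
Hemant is living and takes 1/8.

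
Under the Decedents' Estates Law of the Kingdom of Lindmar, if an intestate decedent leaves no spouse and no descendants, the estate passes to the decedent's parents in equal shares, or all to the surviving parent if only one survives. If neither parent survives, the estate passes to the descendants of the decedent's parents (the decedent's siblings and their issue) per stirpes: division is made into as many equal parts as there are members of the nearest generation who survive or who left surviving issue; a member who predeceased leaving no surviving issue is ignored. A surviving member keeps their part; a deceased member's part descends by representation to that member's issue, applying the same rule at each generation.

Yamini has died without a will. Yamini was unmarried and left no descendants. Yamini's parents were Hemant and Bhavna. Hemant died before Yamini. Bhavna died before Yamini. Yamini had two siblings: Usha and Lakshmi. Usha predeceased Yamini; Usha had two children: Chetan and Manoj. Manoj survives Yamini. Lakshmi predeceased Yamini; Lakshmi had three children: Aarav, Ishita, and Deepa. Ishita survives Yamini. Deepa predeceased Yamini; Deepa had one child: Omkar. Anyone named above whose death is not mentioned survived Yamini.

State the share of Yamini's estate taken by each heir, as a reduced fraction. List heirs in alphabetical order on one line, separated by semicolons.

Neither parent survives and there are no descendants, so the estate passes to Yamini's siblings and their issue per stirpes.
The estate is divided into 2 equal shares of 1/2 among Usha, Lakshmi.
Usha predeceased; the 1/2 allotted to Usha's branch passes to Usha's issue by representation.
The 1/2 is divided into 2 equal shares of 1/4 among Chetan, Manoj.
Chetan is living and takes 1/4.
Manoj is living and takes 1/4.
Lakshmi predeceased; the 1/2 allotted to Lakshmi's branch passes to Lakshmi's issue by representation.
The 1/2 is divided into 3 equal shares of 1/6 among Aarav, Ishita, Deepa.
Aarav is living and takes 1/6.
Ishita is living and takes 1/6.
Deepa predeceased; the 1/6 allotted to Deepa's branch passes to Deepa's issue by representation.
Omkar is the sole taker at this level and receives the full 1/6.

Aarav 1/6; Chetan 1/4; Ishita 1/6; Manoj 1/4; Omkar 1/6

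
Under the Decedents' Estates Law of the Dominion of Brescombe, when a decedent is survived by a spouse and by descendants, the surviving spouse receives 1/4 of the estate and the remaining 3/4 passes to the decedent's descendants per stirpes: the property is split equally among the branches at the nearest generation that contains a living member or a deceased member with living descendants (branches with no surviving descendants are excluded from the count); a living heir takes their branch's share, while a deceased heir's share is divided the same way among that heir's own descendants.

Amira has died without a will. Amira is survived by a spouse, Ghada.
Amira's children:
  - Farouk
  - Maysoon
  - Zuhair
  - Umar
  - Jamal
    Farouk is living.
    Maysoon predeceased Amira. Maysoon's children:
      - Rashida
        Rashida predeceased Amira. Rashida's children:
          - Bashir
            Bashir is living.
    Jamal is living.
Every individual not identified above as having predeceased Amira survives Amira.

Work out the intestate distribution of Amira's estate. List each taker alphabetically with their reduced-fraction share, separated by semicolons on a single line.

Ghada, as surviving spouse, takes 1/4.
The remaining 3/4 passes to Amira's descendants per stirpes.
The 3/4 is divided into 5 equal shares of 3/20 among Farouk, Maysoon, Zuhair, Umar, Jamal.
Farouk is living and takes 3/20.
Maysoon predeceased; the 3/20 allotted to Maysoon's branch passes to Maysoon's issue by representation.
Rashida's line is the sole branch at this level, so the full 3/20 passes to Rashida's issue by representation.
Bashir is the sole taker at this level and receives the full 3/20.
Zuhair is living and takes 3/20.
Umar is living and takes 3/20.
Jamal is living and takes 3/20.

Bashir 3/20; Farouk 3/20; Ghada 1/4; Jamal 3/20; Umar 3/20; Zuhair 3/20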